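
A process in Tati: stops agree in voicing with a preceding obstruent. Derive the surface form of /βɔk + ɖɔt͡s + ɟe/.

[βɔkʈɔt͡sce]

The rule targets /ɖ/ (voiced retroflex stop), which sits after the trigger /k/ (voiceless).
Changing only its voicing to voiceless gives [ʈ] — the voiceless retroflex stop.
The same rule applies at the second boundary: /ɟ/ → [c] next to /t͡s/.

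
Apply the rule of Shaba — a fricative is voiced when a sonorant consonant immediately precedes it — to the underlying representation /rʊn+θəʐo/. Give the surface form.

The rule targets /θ/ (voiceless dental fricative), which sits after the trigger /n/ (voiced).
A voiced dental fricative is [ð], so the surface segment is [ð].

[rʊnðəʐo]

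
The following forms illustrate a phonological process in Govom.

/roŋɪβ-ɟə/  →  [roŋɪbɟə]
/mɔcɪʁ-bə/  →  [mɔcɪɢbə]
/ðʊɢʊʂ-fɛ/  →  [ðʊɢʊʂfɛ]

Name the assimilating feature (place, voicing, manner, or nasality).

manner

Underlying /β/ is realised as [b] next to /ɟ/; /ɟ/ itself does not change.
The change fricative → stop matches the manner of the following /ɟ/, identifying this as manner assimilation.
Checking the remaining alternation: /ʁ/ → [ɢ] before /b/ (fricative → stop, matching a stop) — only manner changes, and always toward the following segment.
Nothing changes in [ðʊɢʊʂfɛ]: there the adjacent consonants already agree in manner (/ʂ/ and /f/ are both fricatives), so this form is consistent with the same rule.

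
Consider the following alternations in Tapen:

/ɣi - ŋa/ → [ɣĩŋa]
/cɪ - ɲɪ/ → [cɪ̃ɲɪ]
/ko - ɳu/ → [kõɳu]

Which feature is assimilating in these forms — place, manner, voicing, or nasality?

The vowel /i/ surfaces as nasalised [ĩ] next to the following nasal /ŋ/ — it has acquired the [+nasal] feature of its neighbour.
The other forms show the same pattern: /ɪ/ → [ɪ̃] before /ɲ/; /o/ → [õ] before /ɳ/ — each time a vowel is nasalised next to a following nasal.

nasality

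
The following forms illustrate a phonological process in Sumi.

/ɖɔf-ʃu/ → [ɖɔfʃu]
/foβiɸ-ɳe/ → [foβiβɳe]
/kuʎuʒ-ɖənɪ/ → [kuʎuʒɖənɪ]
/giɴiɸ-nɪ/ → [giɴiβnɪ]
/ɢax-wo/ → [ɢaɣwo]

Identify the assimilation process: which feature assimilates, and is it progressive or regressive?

Comparing underlying and surface forms, /ɸ/ → [β] is the alternation; the neighbouring /ɳ/ is constant.
/ɸ/ is voiceless while /ɳ/ is voiced; the output [β] is voiced, matching the trigger — so the feature that spreads is voicing.
Place and manner are unchanged, so the assimilation is partial, not total.
Checking the remaining alternations: /ɸ/ → [β] before /n/ (voiceless → voiced, matching voiced); /x/ → [ɣ] before /w/ (voiceless → voiced, matching voiced) — only voicing changes, and always toward the following segment.
No alternation appears in [ɖɔfʃu], [kuʎuʒɖənɪ]: there the adjacent consonants already agree in voicing (/f/ and /ʃ/ are both voiceless; /ʒ/ and /ɖ/ are both voiced), so these forms are consistent with the same rule.
The trigger is the following segment, so the direction is regressive (anticipatory).

regressive voicing assimilation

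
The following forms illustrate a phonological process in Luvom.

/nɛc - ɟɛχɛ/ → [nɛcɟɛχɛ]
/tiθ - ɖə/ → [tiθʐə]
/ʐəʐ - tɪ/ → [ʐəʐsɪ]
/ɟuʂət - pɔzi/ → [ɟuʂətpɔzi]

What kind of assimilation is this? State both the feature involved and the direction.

progressive manner assimilation

Comparing underlying and surface forms, /ɖ/ → [ʐ] is the alternation; the neighbouring /θ/ is constant.
The change stop → fricative matches the manner of the preceding /θ/, identifying this as manner assimilation.
Place and voice are unchanged, so the assimilation is partial, not total.
The same holds elsewhere in the data: /t/ → [s] after /ʐ/ (stop → fricative, matching a fricative) — only manner changes, and always toward the preceding segment.
No alternation appears in [nɛcɟɛχɛ], [ɟuʂətpɔzi]: there the adjacent consonants already agree in manner (/ɟ/ and /c/ are both stops; /p/ and /t/ are both stops), so these forms are consistent with the same rule.
The trigger is the preceding segment, so the direction is progressive (perseverative).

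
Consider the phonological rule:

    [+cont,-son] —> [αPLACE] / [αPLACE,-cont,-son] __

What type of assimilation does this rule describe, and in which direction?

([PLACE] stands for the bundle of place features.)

progressive place assimilation

The shared variable α links the value of the place features (abbreviated [PLACE]) on the target to the same value on the neighbouring segment, so place is the feature that assimilates.
Since the environment is written before the underscore, the trigger precedes the target; the direction is progressive.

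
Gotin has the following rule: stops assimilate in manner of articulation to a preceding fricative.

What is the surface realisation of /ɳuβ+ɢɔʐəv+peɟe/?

[ɳuβʁɔʐəvɸeɟe]

/ɢ/ is a voiced uvular stop. The preceding trigger /β/ is a fricative, so /ɢ/ must become a fricative as well.
A voiced uvular fricative is [ʁ], so the surface segment is [ʁ].
At the second juncture, /p/ likewise becomes [ɸ] adjacent to /v/.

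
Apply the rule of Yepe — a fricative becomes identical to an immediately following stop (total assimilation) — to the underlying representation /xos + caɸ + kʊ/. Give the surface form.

[xoccakkʊ]

/s/ is the segment targeted by the rule; it sits immediately before /c/, so it assimilates completely and surfaces as [c].
The same rule applies at the second boundary: /ɸ/ → [k] next to /k/.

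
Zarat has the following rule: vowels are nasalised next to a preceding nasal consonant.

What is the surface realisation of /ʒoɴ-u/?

/u/ sits next to the nasal /ɴ/ and is therefore nasalised to [ũ].

[ʒoɴũ]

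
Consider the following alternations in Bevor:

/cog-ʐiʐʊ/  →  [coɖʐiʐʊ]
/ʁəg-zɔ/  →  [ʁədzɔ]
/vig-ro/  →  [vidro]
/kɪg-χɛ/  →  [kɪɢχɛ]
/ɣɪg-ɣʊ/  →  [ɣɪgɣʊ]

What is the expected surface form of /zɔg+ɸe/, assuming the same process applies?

[zɔbɸe]

The data show regressive place assimilation: /g/ → [ɖ] before /ʐ/; /g/ → [d] before /z/; /g/ → [d] before /r/; /g/ → [ɢ] before /χ/. In each pair only place changes, matching the following consonant, while manner and voice stay constant.
Nothing changes in [ɣɪgɣʊ]: there the adjacent consonants already agree in place (/g/ and /ɣ/ are both velar), so this form is consistent with the same rule.
/g/ is a voiced velar stop. The following trigger /ɸ/ is bilabial, so /g/ must become bilabial as well.
Changing only its place to bilabial gives [b] — the voiced bilabial stop.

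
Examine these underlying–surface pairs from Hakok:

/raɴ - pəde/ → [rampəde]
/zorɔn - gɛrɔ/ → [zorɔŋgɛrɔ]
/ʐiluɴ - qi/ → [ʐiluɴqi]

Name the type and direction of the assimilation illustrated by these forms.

Underlying /ɴ/ is realised as [m] next to /p/; /p/ itself does not change.
The change uvular → bilabial matches the place of the following /p/, identifying this as place assimilation.
Manner and voice are unchanged, so the assimilation is partial, not total.
The same holds elsewhere in the data: /n/ → [ŋ] before /g/ (alveolar → velar, matching velar) — only place changes, and always toward the following segment.
Nothing changes in [ʐiluɴqi]: there the adjacent consonants already agree in place (/ɴ/ and /q/ are both uvular), so this form is consistent with the same rule.
The trigger is the following segment, so the direction is regressive (anticipatory).

regressive place assimilation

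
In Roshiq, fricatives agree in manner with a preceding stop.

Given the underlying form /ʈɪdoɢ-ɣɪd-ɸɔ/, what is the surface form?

[ʈɪdoɢgɪdpɔ]

The rule targets /ɣ/ (voiced velar fricative), which sits after the trigger /ɢ/ (stop).
Changing only its manner to stop gives [g] — the voiced velar stop.
The same rule applies at the second boundary: /ɸ/ → [p] next to /d/.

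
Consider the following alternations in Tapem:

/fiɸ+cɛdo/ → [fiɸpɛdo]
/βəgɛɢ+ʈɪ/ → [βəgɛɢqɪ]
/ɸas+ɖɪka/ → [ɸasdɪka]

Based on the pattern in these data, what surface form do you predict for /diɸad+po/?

The data show progressive place assimilation: /c/ → [p] after /ɸ/; /ʈ/ → [q] after /ɢ/; /ɖ/ → [d] after /s/. In each pair only place changes, matching the preceding consonant, while manner and voice stay constant.
The rule targets /p/ (voiceless bilabial stop), which sits after the trigger /d/ (alveolar).
The voiceless alveolar stop is [t], so /p/ → [t].

[diɸadto]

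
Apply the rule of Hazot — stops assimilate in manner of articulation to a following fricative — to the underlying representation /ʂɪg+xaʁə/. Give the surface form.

The rule targets /g/ (voiced velar stop), which sits before the trigger /x/ (fricative).
The voiced velar fricative is [ɣ], so /g/ → [ɣ].

[ʂɪɣxaʁə]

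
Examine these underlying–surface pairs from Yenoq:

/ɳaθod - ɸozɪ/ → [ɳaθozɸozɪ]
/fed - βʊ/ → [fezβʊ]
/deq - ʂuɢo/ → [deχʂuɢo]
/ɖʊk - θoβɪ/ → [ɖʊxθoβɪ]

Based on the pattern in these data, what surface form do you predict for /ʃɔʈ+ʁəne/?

The data show regressive manner assimilation: /d/ → [z] before /ɸ/; /d/ → [z] before /β/; /q/ → [χ] before /ʂ/; /k/ → [x] before /θ/. In each pair only manner changes, matching the following consonant, while place and voice stay constant.
The rule targets /ʈ/ (voiceless retroflex stop), which sits before the trigger /ʁ/ (fricative).
Changing only its manner to fricative gives [ʂ] — the voiceless retroflex fricative.

[ʃɔʂʁəne]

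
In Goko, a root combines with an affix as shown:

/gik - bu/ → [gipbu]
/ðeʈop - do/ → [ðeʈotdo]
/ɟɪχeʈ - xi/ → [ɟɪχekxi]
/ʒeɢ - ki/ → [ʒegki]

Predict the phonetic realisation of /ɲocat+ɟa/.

[ɲocacɟa]

The data show regressive place assimilation: /k/ → [p] before /b/; /p/ → [t] before /d/; /ʈ/ → [k] before /x/; /ɢ/ → [g] before /k/. In each pair only place changes, matching the following consonant, while manner and voice stay constant.
The rule targets /t/ (voiceless alveolar stop), which sits before the trigger /ɟ/ (palatal).
A voiceless palatal stop is [c], so the surface segment is [c].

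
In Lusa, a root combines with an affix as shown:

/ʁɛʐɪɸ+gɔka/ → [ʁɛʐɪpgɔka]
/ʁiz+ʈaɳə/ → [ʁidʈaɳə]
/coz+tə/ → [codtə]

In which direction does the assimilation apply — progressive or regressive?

regressive

The segment that alternates is /ɸ/, which surfaces as [p] when adjacent to /g/.
/ɸ/ is a fricative while /g/ is a stop; the output [p] is a stop, matching the trigger — so the feature that spreads is manner.
The same holds elsewhere in the data: /z/ → [d] before /ʈ/ (fricative → stop, matching a stop); /z/ → [d] before /t/ (fricative → stop, matching a stop) — only manner changes, and always toward the following segment.
Since the segment that changes precedes the conditioning segment, the assimilation is regressive.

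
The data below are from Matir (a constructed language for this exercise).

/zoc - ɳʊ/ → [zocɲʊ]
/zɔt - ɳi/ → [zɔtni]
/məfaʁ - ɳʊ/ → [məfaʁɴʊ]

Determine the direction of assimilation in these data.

progressive

The segment that alternates is /ɳ/, which surfaces as [ɲ] when adjacent to /c/.
/ɳ/ is retroflex while /c/ is palatal; the output [ɲ] is palatal, matching the trigger — so the feature that spreads is place.
The other alternating forms pattern the same way: /ɳ/ → [n] after /t/ (retroflex → alveolar, matching alveolar); /ɳ/ → [ɴ] after /ʁ/ (retroflex → uvular, matching uvular) — only place changes, and always toward the preceding segment.
The trigger is the preceding segment, so the direction is progressive (perseverative).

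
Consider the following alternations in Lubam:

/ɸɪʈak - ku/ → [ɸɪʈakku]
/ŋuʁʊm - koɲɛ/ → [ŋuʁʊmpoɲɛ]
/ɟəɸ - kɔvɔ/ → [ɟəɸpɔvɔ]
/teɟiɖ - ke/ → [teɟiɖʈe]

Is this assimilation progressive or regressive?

Comparing underlying and surface forms, /k/ → [p] is the alternation; the neighbouring /m/ is constant.
The change velar → bilabial matches the place of the preceding /m/, identifying this as place assimilation.
The same holds elsewhere in the data: /k/ → [p] after /ɸ/ (velar → bilabial, matching bilabial); /k/ → [ʈ] after /ɖ/ (velar → retroflex, matching retroflex) — only place changes, and always toward the preceding segment.
No alternation appears in [ɸɪʈakku]: there the adjacent consonants already agree in place (/k/ and /k/ are both velar), so this form is consistent with the same rule.
The trigger is the preceding segment, so the direction is progressive (perseverative).

progressive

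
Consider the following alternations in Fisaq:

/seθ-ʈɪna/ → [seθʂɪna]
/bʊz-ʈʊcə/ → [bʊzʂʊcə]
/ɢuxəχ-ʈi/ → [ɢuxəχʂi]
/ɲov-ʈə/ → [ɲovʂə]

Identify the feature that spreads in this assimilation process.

manner

Underlying /ʈ/ is realised as [ʂ] next to /θ/; /θ/ itself does not change.
The change stop → fricative matches the manner of the preceding /θ/, identifying this as manner assimilation.
The same holds elsewhere in the data: /ʈ/ → [ʂ] after /z/ (stop → fricative, matching a fricative); /ʈ/ → [ʂ] after /χ/ (stop → fricative, matching a fricative); /ʈ/ → [ʂ] after /v/ (stop → fricative, matching a fricative) — only manner changes, and always toward the preceding segment.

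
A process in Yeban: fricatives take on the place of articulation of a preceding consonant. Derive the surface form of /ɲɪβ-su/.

The rule targets /s/ (voiceless alveolar fricative), which sits after the trigger /β/ (bilabial).
The voiceless bilabial fricative is [ɸ], so /s/ → [ɸ].

[ɲɪβɸu]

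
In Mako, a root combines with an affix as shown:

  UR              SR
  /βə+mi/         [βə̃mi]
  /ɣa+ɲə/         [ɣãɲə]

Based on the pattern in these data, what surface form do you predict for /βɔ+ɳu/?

The data show regressive nasality assimilation (vowel nasalisation): /ə/ → [ə̃] before /m/; /a/ → [ã] before /ɲ/ — a vowel is nasalised by an immediately following nasal consonant.
The vowel /ɔ/ is adjacent to the following nasal /ɳ/, so it acquires [+nasal] and surfaces as [ɔ̃].

[βɔ̃ɳu]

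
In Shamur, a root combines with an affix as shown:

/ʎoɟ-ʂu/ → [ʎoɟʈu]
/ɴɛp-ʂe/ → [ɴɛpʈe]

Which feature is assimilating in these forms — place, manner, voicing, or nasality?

manner

The segment that alternates is /ʂ/, which surfaces as [ʈ] when adjacent to /ɟ/.
/ʂ/ is a fricative while /ɟ/ is a stop; the output [ʈ] is a stop, matching the trigger — so the feature that spreads is manner.
The same holds elsewhere in the data: /ʂ/ → [ʈ] after /p/ (fricative → stop, matching a stop) — only manner changes, and always toward the preceding segment.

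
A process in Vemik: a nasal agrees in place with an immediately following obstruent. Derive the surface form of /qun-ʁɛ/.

/n/ is a voiced alveolar nasal. The following trigger /ʁ/ is uvular, so /n/ must become uvular as well.
A voiced uvular nasal is [ɴ], so the surface segment is [ɴ].

[quɴʁɛ]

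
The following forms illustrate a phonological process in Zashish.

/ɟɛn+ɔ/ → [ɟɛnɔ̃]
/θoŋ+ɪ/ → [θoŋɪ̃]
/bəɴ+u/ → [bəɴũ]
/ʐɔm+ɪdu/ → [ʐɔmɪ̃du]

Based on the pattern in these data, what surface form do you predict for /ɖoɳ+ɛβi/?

The data show progressive nasality assimilation (vowel nasalisation): /ɔ/ → [ɔ̃] after /n/; /ɪ/ → [ɪ̃] after /ŋ/; /u/ → [ũ] after /ɴ/; /ɪ/ → [ɪ̃] after /m/ — a vowel is nasalised by an immediately preceding nasal consonant.
The vowel /ɛ/ is adjacent to the preceding nasal /ɳ/, so it acquires [+nasal] and surfaces as [ɛ̃].

[ɖoɳɛ̃βi]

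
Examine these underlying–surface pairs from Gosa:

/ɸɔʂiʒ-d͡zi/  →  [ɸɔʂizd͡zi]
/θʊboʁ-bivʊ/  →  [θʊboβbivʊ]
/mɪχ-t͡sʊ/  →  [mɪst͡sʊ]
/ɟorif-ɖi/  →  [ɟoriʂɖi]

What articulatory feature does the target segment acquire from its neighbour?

place

Comparing underlying and surface forms, /ʒ/ → [z] is the alternation; the neighbouring /d͡z/ is constant.
/ʒ/ is postalveolar while /d͡z/ is alveolar; the output [z] is alveolar, matching the trigger — so the feature that spreads is place.
The same holds elsewhere in the data: /ʁ/ → [β] before /b/ (uvular → bilabial, matching bilabial); /χ/ → [s] before /t͡s/ (uvular → alveolar, matching alveolar); /f/ → [ʂ] before /ɖ/ (labiodental → retroflex, matching retroflex) — only place changes, and always toward the following segment.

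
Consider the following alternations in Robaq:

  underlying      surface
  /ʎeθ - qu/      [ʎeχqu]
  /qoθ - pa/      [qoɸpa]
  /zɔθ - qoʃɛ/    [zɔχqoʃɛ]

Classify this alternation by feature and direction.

regressive place assimilation

Underlying /θ/ is realised as [χ] next to /q/; /q/ itself does not change.
/θ/ is dental while /q/ is uvular; the output [χ] is uvular, matching the trigger — so the feature that spreads is place.
Manner and voice are unchanged, so the assimilation is partial, not total.
The other alternating form patterns the same way: /θ/ → [ɸ] before /p/ (dental → bilabial, matching bilabial) — only place changes, and always toward the following segment.
Since the segment that changes precedes the conditioning segment, the assimilation is regressive.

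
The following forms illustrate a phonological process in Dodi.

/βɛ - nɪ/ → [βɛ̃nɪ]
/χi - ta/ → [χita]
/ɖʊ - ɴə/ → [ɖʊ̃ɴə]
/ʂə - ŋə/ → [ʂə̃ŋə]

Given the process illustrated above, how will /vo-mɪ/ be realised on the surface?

The data show regressive nasality assimilation (vowel nasalisation): /ɛ/ → [ɛ̃] before /n/; /ʊ/ → [ʊ̃] before /ɴ/; /ə/ → [ə̃] before /ŋ/ — a vowel is nasalised by an immediately following nasal consonant.
No change occurs in [χita] because the vowel at the boundary is adjacent to an oral consonant, not a nasal (/i/ next to /t/).
/o/ sits next to the nasal /m/ and is therefore nasalised to [õ].

[võmɪ]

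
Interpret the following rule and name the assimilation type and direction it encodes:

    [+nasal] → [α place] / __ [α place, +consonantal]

regressive place assimilation

The rule copies the place features (abbreviated [place]) from the environment onto the target, so the assimilating feature is place.
The conditioning segment sits to the right of the focus bar, meaning the trigger follows the segment that changes — regressive assimilation.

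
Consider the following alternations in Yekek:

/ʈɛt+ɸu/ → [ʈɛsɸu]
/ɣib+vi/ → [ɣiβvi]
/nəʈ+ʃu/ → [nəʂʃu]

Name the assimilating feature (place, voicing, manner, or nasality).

manner

Comparing underlying and surface forms, /t/ → [s] is the alternation; the neighbouring /ɸ/ is constant.
/t/ is a stop while /ɸ/ is a fricative; the output [s] is a fricative, matching the trigger — so the feature that spreads is manner.
The other alternating forms pattern the same way: /b/ → [β] before /v/ (stop → fricative, matching a fricative); /ʈ/ → [ʂ] before /ʃ/ (stop → fricative, matching a fricative) — only manner changes, and always toward the following segment.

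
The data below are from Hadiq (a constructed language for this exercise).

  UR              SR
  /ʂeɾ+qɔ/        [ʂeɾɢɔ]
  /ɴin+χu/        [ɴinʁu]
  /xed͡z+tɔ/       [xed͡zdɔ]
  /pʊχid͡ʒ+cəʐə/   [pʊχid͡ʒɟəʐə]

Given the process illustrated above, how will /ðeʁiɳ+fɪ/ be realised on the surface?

[ðeʁiɳvɪ]

The data show progressive voicing assimilation: /q/ → [ɢ] after /ɾ/; /χ/ → [ʁ] after /n/; /t/ → [d] after /d͡z/; /c/ → [ɟ] after /d͡ʒ/. In each pair only voicing changes, matching the preceding consonant, while place and manner stay constant.
/f/ is a voiceless labiodental fricative. The preceding trigger /ɳ/ is voiced, so /f/ must become voiced as well.
Changing only its voicing to voiced gives [v] — the voiced labiodental fricative.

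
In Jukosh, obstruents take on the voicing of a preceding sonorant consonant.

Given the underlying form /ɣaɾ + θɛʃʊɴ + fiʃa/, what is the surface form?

/θ/ is a voiceless dental fricative. The preceding trigger /ɾ/ is voiced, so /θ/ must become voiced as well.
A voiced dental fricative is [ð], so the surface segment is [ð].
The same rule applies at the second boundary: /f/ → [v] next to /ɴ/.

[ɣaɾðɛʃʊɴviʃa]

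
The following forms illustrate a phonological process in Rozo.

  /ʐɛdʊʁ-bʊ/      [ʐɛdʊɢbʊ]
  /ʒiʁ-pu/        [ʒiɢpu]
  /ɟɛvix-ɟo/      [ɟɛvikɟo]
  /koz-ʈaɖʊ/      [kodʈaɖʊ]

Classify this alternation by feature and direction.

regressive manner assimilation

Comparing underlying and surface forms, /ʁ/ → [ɢ] is the alternation; the neighbouring /b/ is constant.
/ʁ/ is a fricative while /b/ is a stop; the output [ɢ] is a stop, matching the trigger — so the feature that spreads is manner.
Place and voice are unchanged, so the assimilation is partial, not total.
The same holds elsewhere in the data: /ʁ/ → [ɢ] before /p/ (fricative → stop, matching a stop); /x/ → [k] before /ɟ/ (fricative → stop, matching a stop); /z/ → [d] before /ʈ/ (fricative → stop, matching a stop) — only manner changes, and always toward the following segment.
The trigger is the following segment, so the direction is regressive (anticipatory).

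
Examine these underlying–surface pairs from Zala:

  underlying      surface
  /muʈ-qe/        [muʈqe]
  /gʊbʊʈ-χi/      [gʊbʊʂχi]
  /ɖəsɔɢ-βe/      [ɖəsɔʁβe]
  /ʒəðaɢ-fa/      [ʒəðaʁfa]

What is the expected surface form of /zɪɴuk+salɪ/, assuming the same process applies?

The data show regressive manner assimilation: /ʈ/ → [ʂ] before /χ/; /ɢ/ → [ʁ] before /β/; /ɢ/ → [ʁ] before /f/. In each pair only manner changes, matching the following consonant, while place and voice stay constant.
Nothing changes in [muʈqe]: there the adjacent consonants already agree in manner (/ʈ/ and /q/ are both stops), so this form is consistent with the same rule.
/k/ is a voiceless velar stop. The following trigger /s/ is a fricative, so /k/ must become a fricative as well.
A voiceless velar fricative is [x], so the surface segment is [x].

[zɪɴuxsalɪ]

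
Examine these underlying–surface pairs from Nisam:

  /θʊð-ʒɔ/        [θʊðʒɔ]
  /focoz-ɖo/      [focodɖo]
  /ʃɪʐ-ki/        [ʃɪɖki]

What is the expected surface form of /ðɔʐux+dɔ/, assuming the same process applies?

[ðɔʐukdɔ]

The data show regressive manner assimilation: /z/ → [d] before /ɖ/; /ʐ/ → [ɖ] before /k/. In each pair only manner changes, matching the following consonant, while place and voice stay constant.
No alternation appears in [θʊðʒɔ]: there the adjacent consonants already agree in manner (/ð/ and /ʒ/ are both fricatives), so this form is consistent with the same rule.
/x/ is a voiceless velar fricative. The following trigger /d/ is a stop, so /x/ must become a stop as well.
The voiceless velar stop is [k], so /x/ → [k].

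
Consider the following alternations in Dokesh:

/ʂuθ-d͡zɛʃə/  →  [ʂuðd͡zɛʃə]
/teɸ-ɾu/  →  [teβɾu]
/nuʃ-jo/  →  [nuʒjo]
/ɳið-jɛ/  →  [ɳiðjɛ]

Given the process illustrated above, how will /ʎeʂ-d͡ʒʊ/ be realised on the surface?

The data show regressive voicing assimilation: /θ/ → [ð] before /d͡z/; /ɸ/ → [β] before /ɾ/; /ʃ/ → [ʒ] before /j/. In each pair only voicing changes, matching the following consonant, while place and manner stay constant.
Nothing changes in [ɳiðjɛ]: there the adjacent consonants already agree in voicing (/ð/ and /j/ are both voiced), so this form is consistent with the same rule.
The rule targets /ʂ/ (voiceless retroflex fricative), which sits before the trigger /d͡ʒ/ (voiced).
Changing only its voicing to voiced gives [ʐ] — the voiced retroflex fricative.

[ʎeʐd͡ʒʊ]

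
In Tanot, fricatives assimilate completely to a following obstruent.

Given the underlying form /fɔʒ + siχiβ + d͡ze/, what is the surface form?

[fɔssiχid͡zd͡ze]

/ʒ/ is the segment targeted by the rule; it sits immediately before /s/, so it assimilates completely and surfaces as [s].
The same rule applies at the second boundary: /β/ → [d͡z] next to /d͡z/.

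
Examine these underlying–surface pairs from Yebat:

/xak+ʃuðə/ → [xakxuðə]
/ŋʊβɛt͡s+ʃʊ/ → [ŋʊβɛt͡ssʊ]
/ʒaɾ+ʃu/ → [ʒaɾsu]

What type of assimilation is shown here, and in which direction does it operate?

The segment that alternates is /ʃ/, which surfaces as [x] when adjacent to /k/.
The change postalveolar → velar matches the place of the preceding /k/, identifying this as place assimilation.
Manner and voice are unchanged, so the assimilation is partial, not total.
The same holds elsewhere in the data: /ʃ/ → [s] after /t͡s/ (postalveolar → alveolar, matching alveolar); /ʃ/ → [s] after /ɾ/ (postalveolar → alveolar, matching alveolar) — only place changes, and always toward the preceding segment.
Since the segment that changes follows the conditioning segment, the assimilation is progressive.

progressive place assimilation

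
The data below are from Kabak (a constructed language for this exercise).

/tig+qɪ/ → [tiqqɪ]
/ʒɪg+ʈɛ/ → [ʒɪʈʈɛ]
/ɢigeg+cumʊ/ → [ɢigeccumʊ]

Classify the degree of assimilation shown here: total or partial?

total assimilation

Underlying /g/ is realised as [q] next to /q/; /q/ itself does not change.
The output [q] is identical to the trigger /q/ — every feature (place, manner, voicing) has been copied — so this is total assimilation.
The other forms behave the same way: /g/ → [ʈ] before /ʈ/; /g/ → [c] before /c/ — in each case the output is a copy of the following consonant.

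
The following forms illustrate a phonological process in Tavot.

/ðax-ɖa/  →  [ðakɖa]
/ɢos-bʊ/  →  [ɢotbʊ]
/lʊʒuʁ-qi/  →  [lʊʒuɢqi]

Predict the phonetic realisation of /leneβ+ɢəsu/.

The data show regressive manner assimilation: /x/ → [k] before /ɖ/; /s/ → [t] before /b/; /ʁ/ → [ɢ] before /q/. In each pair only manner changes, matching the following consonant, while place and voice stay constant.
/β/ is a voiced bilabial fricative. The following trigger /ɢ/ is a stop, so /β/ must become a stop as well.
A voiced bilabial stop is [b], so the surface segment is [b].

[lenebɢəsu]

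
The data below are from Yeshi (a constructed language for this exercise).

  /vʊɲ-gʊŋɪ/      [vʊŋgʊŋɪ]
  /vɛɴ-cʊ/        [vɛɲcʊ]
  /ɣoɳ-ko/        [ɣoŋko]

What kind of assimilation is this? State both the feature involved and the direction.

regressive place assimilation

Underlying /ɲ/ is realised as [ŋ] next to /g/; /g/ itself does not change.
The change palatal → velar matches the place of the following /g/, identifying this as place assimilation.
Manner and voice are unchanged, so the assimilation is partial, not total.
The other alternating forms pattern the same way: /ɴ/ → [ɲ] before /c/ (uvular → palatal, matching palatal); /ɳ/ → [ŋ] before /k/ (retroflex → velar, matching velar) — only place changes, and always toward the following segment.
The trigger is the following segment, so the direction is regressive (anticipatory).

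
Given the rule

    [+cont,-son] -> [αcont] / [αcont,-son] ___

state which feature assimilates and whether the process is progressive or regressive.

The shared variable α links the value of [cont] on the target to that of the neighbouring obstruent. [cont] distinguishes stops from fricatives — a manner-of-articulation feature — so this is manner assimilation.
The conditioning segment sits to the left of the focus bar, meaning the trigger precedes the segment that changes — progressive assimilation.

progressive manner assimilation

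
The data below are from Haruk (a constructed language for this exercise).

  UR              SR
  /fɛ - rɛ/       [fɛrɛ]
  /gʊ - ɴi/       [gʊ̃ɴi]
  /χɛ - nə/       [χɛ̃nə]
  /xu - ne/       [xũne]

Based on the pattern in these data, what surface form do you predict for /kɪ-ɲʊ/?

[kɪ̃ɲʊ]

The data show regressive nasality assimilation (vowel nasalisation): /ʊ/ → [ʊ̃] before /ɴ/; /ɛ/ → [ɛ̃] before /n/; /u/ → [ũ] before /n/ — a vowel is nasalised by an immediately following nasal consonant.
No change occurs in [fɛrɛ] because the vowel at the boundary is adjacent to an oral consonant, not a nasal (/ɛ/ next to /r/).
/ɪ/ sits next to the nasal /ɲ/ and is therefore nasalised to [ɪ̃].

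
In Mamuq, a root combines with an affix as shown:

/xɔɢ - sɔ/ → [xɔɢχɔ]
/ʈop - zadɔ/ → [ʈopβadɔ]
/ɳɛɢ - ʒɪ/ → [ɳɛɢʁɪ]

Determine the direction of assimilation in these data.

progressive

Underlying /s/ is realised as [χ] next to /ɢ/; /ɢ/ itself does not change.
/s/ is alveolar while /ɢ/ is uvular; the output [χ] is uvular, matching the trigger — so the feature that spreads is place.
The other alternating forms pattern the same way: /z/ → [β] after /p/ (alveolar → bilabial, matching bilabial); /ʒ/ → [ʁ] after /ɢ/ (postalveolar → uvular, matching uvular) — only place changes, and always toward the preceding segment.
The trigger is the preceding segment, so the direction is progressive (perseverative).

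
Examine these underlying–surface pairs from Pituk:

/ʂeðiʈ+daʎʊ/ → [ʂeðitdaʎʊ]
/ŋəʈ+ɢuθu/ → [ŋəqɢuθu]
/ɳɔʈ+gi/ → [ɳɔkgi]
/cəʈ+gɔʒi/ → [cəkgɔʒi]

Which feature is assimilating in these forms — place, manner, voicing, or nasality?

place

Underlying /ʈ/ is realised as [t] next to /d/; /d/ itself does not change.
/ʈ/ is retroflex while /d/ is alveolar; the output [t] is alveolar, matching the trigger — so the feature that spreads is place.
The other alternating forms pattern the same way: /ʈ/ → [q] before /ɢ/ (retroflex → uvular, matching uvular); /ʈ/ → [k] before /g/ (retroflex → velar, matching velar) — only place changes, and always toward the following segment.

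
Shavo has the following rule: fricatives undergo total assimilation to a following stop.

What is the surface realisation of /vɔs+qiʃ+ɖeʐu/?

/s/ is the segment targeted by the rule; it sits immediately before /q/, so it assimilates completely and surfaces as [q].
At the second juncture, /ʃ/ likewise becomes [ɖ] adjacent to /ɖ/.

[vɔqqiɖɖeʐu]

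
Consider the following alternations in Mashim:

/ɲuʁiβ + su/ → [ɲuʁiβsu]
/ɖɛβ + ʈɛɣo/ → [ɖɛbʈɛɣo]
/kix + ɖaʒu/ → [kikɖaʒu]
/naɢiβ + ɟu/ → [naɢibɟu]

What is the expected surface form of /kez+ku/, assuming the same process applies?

The data show regressive manner assimilation: /β/ → [b] before /ʈ/; /x/ → [k] before /ɖ/; /β/ → [b] before /ɟ/. In each pair only manner changes, matching the following consonant, while place and voice stay constant.
Nothing changes in [ɲuʁiβsu]: there the adjacent consonants already agree in manner (/β/ and /s/ are both fricatives), so this form is consistent with the same rule.
/z/ is a voiced alveolar fricative. The following trigger /k/ is a stop, so /z/ must become a stop as well.
A voiced alveolar stop is [d], so the surface segment is [d].

[kedku]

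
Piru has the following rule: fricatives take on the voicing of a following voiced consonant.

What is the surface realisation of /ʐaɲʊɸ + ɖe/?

The rule targets /ɸ/ (voiceless bilabial fricative), which sits before the trigger /ɖ/ (voiced).
A voiced bilabial fricative is [β], so the surface segment is [β].

[ʐaɲʊβɖe]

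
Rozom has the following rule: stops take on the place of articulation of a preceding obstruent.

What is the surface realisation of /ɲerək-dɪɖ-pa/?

/d/ is a voiced alveolar stop. The preceding trigger /k/ is velar, so /d/ must become velar as well.
Changing only its place to velar gives [g] — the voiced velar stop.
At the second juncture, /p/ likewise becomes [ʈ] adjacent to /ɖ/.

[ɲerəkgɪɖʈa]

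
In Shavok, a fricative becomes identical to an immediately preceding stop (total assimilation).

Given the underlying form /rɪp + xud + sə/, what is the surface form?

[rɪppuddə]

/x/ is the segment targeted by the rule; it sits immediately after /p/, so it assimilates completely and surfaces as [p].
At the second juncture, /s/ likewise becomes [d] adjacent to /d/.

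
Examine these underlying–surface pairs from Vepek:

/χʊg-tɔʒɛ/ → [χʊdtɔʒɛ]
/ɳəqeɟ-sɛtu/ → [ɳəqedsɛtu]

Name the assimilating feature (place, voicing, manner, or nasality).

place

The segment that alternates is /g/, which surfaces as [d] when adjacent to /t/.
/g/ is velar while /t/ is alveolar; the output [d] is alveolar, matching the trigger — so the feature that spreads is place.
The same holds elsewhere in the data: /ɟ/ → [d] before /s/ (palatal → alveolar, matching alveolar) — only place changes, and always toward the following segment.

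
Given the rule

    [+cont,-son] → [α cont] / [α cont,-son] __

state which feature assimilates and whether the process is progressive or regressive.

The rule copies [cont] (continuancy) from the environment onto the target fricatives; since [±cont] encodes the stop/fricative manner contrast, the assimilating dimension is manner.
Since the environment is written before the underscore, the trigger precedes the target; the direction is progressive.

progressive manner assimilation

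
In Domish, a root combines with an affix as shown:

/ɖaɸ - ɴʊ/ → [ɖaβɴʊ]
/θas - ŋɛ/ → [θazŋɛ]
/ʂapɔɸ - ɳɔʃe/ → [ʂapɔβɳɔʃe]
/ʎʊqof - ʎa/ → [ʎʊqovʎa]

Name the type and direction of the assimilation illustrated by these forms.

Comparing underlying and surface forms, /ɸ/ → [β] is the alternation; the neighbouring /ɴ/ is constant.
The change voiceless → voiced matches the voicing of the following /ɴ/, identifying this as voicing assimilation.
Place and manner are unchanged, so the assimilation is partial, not total.
The same holds elsewhere in the data: /s/ → [z] before /ŋ/ (voiceless → voiced, matching voiced); /ɸ/ → [β] before /ɳ/ (voiceless → voiced, matching voiced); /f/ → [v] before /ʎ/ (voiceless → voiced, matching voiced) — only voicing changes, and always toward the following segment.
Since the segment that changes precedes the conditioning segment, the assimilation is regressive.

regressive voicing assimilation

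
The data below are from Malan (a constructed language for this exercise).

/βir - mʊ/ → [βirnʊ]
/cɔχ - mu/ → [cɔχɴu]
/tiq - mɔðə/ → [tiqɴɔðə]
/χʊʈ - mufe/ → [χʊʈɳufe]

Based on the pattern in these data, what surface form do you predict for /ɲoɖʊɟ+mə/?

[ɲoɖʊɟɲə]

The data show progressive place assimilation: /m/ → [n] after /r/; /m/ → [ɴ] after /χ/; /m/ → [ɴ] after /q/; /m/ → [ɳ] after /ʈ/. In each pair only place changes, matching the preceding consonant, while manner and voice stay constant.
The rule targets /m/ (voiced bilabial nasal), which sits after the trigger /ɟ/ (palatal).
Changing only its place to palatal gives [ɲ] — the voiced palatal nasal.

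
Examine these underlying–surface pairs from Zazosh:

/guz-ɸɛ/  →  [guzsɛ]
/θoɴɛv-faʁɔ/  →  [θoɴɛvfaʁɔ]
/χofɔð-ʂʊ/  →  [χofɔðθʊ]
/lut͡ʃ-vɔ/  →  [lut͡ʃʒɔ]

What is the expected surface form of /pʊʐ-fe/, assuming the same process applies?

[pʊʐʂe]

The data show progressive place assimilation: /ɸ/ → [s] after /z/; /ʂ/ → [θ] after /ð/; /v/ → [ʒ] after /t͡ʃ/. In each pair only place changes, matching the preceding consonant, while manner and voice stay constant.
No alternation appears in [θoɴɛvfaʁɔ]: there the adjacent consonants already agree in place (/f/ and /v/ are both labiodental), so this form is consistent with the same rule.
/f/ is a voiceless labiodental fricative. The preceding trigger /ʐ/ is retroflex, so /f/ must become retroflex as well.
The voiceless retroflex fricative is [ʂ], so /f/ → [ʂ].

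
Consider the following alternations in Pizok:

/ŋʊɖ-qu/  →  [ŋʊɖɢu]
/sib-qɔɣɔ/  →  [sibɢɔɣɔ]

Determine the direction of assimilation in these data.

progressive

The segment that alternates is /q/, which surfaces as [ɢ] when adjacent to /ɖ/.
/q/ is voiceless while /ɖ/ is voiced; the output [ɢ] is voiced, matching the trigger — so the feature that spreads is voicing.
Checking the remaining alternation: /q/ → [ɢ] after /b/ (voiceless → voiced, matching voiced) — only voicing changes, and always toward the preceding segment.
Since the segment that changes follows the conditioning segment, the assimilation is progressive.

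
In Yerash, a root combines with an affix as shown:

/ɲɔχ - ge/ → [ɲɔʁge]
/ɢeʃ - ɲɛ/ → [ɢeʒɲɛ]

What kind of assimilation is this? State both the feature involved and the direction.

The segment that alternates is /χ/, which surfaces as [ʁ] when adjacent to /g/.
The change voiceless → voiced matches the voicing of the following /g/, identifying this as voicing assimilation.
Place and manner are unchanged, so the assimilation is partial, not total.
The same holds elsewhere in the data: /ʃ/ → [ʒ] before /ɲ/ (voiceless → voiced, matching voiced) — only voicing changes, and always toward the following segment.
The trigger is the following segment, so the direction is regressive (anticipatory).

regressive voicing assimilation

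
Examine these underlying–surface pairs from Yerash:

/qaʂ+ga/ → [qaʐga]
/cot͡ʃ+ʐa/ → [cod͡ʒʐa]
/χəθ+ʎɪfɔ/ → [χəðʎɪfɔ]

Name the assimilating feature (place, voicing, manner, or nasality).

The segment that alternates is /ʂ/, which surfaces as [ʐ] when adjacent to /g/.
/ʂ/ is voiceless while /g/ is voiced; the output [ʐ] is voiced, matching the trigger — so the feature that spreads is voicing.
The same holds elsewhere in the data: /t͡ʃ/ → [d͡ʒ] before /ʐ/ (voiceless → voiced, matching voiced); /θ/ → [ð] before /ʎ/ (voiceless → voiced, matching voiced) — only voicing changes, and always toward the following segment.

voicing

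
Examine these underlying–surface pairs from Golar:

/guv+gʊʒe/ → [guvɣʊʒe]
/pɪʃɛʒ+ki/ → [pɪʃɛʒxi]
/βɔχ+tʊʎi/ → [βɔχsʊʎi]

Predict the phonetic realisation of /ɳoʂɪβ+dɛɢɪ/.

[ɳoʂɪβzɛɢɪ]

The data show progressive manner assimilation: /g/ → [ɣ] after /v/; /k/ → [x] after /ʒ/; /t/ → [s] after /χ/. In each pair only manner changes, matching the preceding consonant, while place and voice stay constant.
The rule targets /d/ (voiced alveolar stop), which sits after the trigger /β/ (fricative).
Changing only its manner to fricative gives [z] — the voiced alveolar fricative.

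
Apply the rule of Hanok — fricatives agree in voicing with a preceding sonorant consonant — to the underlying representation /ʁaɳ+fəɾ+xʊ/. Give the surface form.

[ʁaɳvəɾɣʊ]

/f/ is a voiceless labiodental fricative. The preceding trigger /ɳ/ is voiced, so /f/ must become voiced as well.
A voiced labiodental fricative is [v], so the surface segment is [v].
At the second juncture, /x/ likewise becomes [ɣ] adjacent to /ɾ/.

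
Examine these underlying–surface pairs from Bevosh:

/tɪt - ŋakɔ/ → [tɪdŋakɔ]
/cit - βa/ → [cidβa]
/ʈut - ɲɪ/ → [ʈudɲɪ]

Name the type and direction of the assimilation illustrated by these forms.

The segment that alternates is /t/, which surfaces as [d] when adjacent to /ŋ/.
/t/ is voiceless while /ŋ/ is voiced; the output [d] is voiced, matching the trigger — so the feature that spreads is voicing.
Place and manner are unchanged, so the assimilation is partial, not total.
Checking the remaining alternations: /t/ → [d] before /β/ (voiceless → voiced, matching voiced); /t/ → [d] before /ɲ/ (voiceless → voiced, matching voiced) — only voicing changes, and always toward the following segment.
Since the segment that changes precedes the conditioning segment, the assimilation is regressive.

regressive voicing assimilation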